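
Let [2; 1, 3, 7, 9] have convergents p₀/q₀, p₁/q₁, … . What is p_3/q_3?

Using pₖ = aₖpₖ₋₁ + pₖ₋₂, qₖ = aₖqₖ₋₁ + qₖ₋₂ (with p₋₁=1, p₋₂=0, q₋₁=0, q₋₂=1):
  k=0: a=2, p=2, q=1
  k=1: a=1, p=3, q=1
  k=2: a=3, p=11, q=4
  k=3: a=7, p=80, q=29

80/29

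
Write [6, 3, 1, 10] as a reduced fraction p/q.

269/43

Using pₖ = aₖpₖ₋₁ + pₖ₋₂ and qₖ = aₖqₖ₋₁ + qₖ₋₂:
  k=0: a=6, p=6, q=1
  k=1: a=3, p=19, q=3
  k=2: a=1, p=25, q=4
  k=3: a=10, p=269, q=43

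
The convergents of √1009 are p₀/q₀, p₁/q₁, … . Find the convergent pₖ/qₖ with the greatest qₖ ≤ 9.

√1009 = [31; 1, 3, 3, 1, 62, …] (period length 5).
Convergents:
  p_0/q_0 = 31/1
  p_1/q_1 = 32/1
  p_2/q_2 = 127/4
  p_3/q_3 = 413/13
q_2 = 4 ≤ 9 < 13 = q_3, so the answer is 127/4.

127/4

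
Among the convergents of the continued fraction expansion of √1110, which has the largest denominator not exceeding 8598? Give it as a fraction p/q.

√1110 = [33; 3, 6, 3, 66, …] (period length 4).
Convergents:
  p_0/q_0 = 33/1
  p_1/q_1 = 100/3
  p_2/q_2 = 633/19
  p_3/q_3 = 1999/60
  p_4/q_4 = 132567/3979
  p_5/q_5 = 399700/11997
q_4 = 3979 ≤ 8598 < 11997 = q_5, so the answer is 132567/3979.

132567/3979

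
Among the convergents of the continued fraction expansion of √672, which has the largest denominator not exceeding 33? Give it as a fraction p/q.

337/13

√672 = [25; 1, 11, 1, 50, …] (period length 4).
Convergents:
  p_0/q_0 = 25/1
  p_1/q_1 = 26/1
  p_2/q_2 = 311/12
  p_3/q_3 = 337/13
  p_4/q_4 = 17161/662
q_3 = 13 ≤ 33 < 662 = q_4, so the answer is 337/13.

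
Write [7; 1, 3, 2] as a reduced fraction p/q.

Using pₖ = aₖpₖ₋₁ + pₖ₋₂ and qₖ = aₖqₖ₋₁ + qₖ₋₂:
  k=0: a=7, p=7, q=1
  k=1: a=1, p=8, q=1
  k=2: a=3, p=31, q=4
  k=3: a=2, p=70, q=9

70/9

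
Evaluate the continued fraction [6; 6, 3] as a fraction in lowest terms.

117/19

Using pₖ = aₖpₖ₋₁ + pₖ₋₂ and qₖ = aₖqₖ₋₁ + qₖ₋₂:
  k=0: a=6, p=6, q=1
  k=1: a=6, p=37, q=6
  k=2: a=3, p=117, q=19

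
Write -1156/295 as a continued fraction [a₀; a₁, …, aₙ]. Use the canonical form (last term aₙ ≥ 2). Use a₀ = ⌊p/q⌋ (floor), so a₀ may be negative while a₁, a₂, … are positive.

[-4; 12, 3, 2, 3]

-1156 = -4*295 + 24
295 = 12*24 + 7
24 = 3*7 + 3
7 = 2*3 + 1
3 = 3*1 + 0  (stop)
So -1156/295 = [-4; 12, 3, 2, 3].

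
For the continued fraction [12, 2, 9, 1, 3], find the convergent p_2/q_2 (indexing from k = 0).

237/19

Using pₖ = aₖpₖ₋₁ + pₖ₋₂, qₖ = aₖqₖ₋₁ + qₖ₋₂ (with p₋₁=1, p₋₂=0, q₋₁=0, q₋₂=1):
  k=0: a=12, p=12, q=1
  k=1: a=2, p=25, q=2
  k=2: a=9, p=237, q=19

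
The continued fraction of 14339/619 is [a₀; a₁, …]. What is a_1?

6

14339 = 23·619 + 102   →  a_0 = 23
619 = 6·102 + 7   →  a_1 = 6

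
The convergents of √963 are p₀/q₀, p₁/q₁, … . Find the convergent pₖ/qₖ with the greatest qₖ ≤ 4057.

√963 = [31; 31, 62, …] (period length 2).
Convergents:
  p_0/q_0 = 31/1
  p_1/q_1 = 962/31
  p_2/q_2 = 59675/1923
  p_3/q_3 = 1850887/59644
q_2 = 1923 ≤ 4057 < 59644 = q_3, so the answer is 59675/1923.

59675/1923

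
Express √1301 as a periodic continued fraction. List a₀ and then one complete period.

a₀ = ⌊√1301⌋ = 36.
With m₀=0, d₀=1 and mₖ₊₁ = dₖaₖ − mₖ, dₖ₊₁ = (n − mₖ₊₁²)/dₖ, aₖ₊₁ = ⌊(a₀+mₖ₊₁)/dₖ₊₁⌋:
  k=1: m=36, d=5, a=14
  k=2: m=34, d=29, a=2
  k=3: m=24, d=25, a=2
  k=4: m=26, d=25, a=2
  k=5: m=24, d=29, a=2
  k=6: m=34, d=5, a=14
  k=7: m=36, d=1, a=72
d=1 and a=2a₀=72 at k=7, so the next step gives (m, d) = (36, 5) again — its k=1 value — and the period has length 7.

[36; 14, 2, 2, 2, 2, 14, 72]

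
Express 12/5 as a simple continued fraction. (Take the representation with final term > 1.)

[2; 2, 2]

12 = 2×5 + 2
5 = 2×2 + 1
2 = 2×1 + 0  (stop)
So 12/5 = [2; 2, 2].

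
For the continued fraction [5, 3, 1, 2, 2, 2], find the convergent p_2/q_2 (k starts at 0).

21/4

Using pₖ = aₖpₖ₋₁ + pₖ₋₂, qₖ = aₖqₖ₋₁ + qₖ₋₂ (with p₋₁=1, p₋₂=0, q₋₁=0, q₋₂=1):
  k=0: a=5, p=5, q=1
  k=1: a=3, p=16, q=3
  k=2: a=1, p=21, q=4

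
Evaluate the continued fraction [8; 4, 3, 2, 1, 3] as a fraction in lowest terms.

1309/159

Using pₖ = aₖpₖ₋₁ + pₖ₋₂ and qₖ = aₖqₖ₋₁ + qₖ₋₂:
  k=0: a=8, p=8, q=1
  k=1: a=4, p=33, q=4
  k=2: a=3, p=107, q=13
  k=3: a=2, p=247, q=30
  k=4: a=1, p=354, q=43
  k=5: a=3, p=1309, q=159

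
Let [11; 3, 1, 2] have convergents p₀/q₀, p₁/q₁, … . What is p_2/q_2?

45/4

Using pₖ = aₖpₖ₋₁ + pₖ₋₂, qₖ = aₖqₖ₋₁ + qₖ₋₂ (with p₋₁=1, p₋₂=0, q₋₁=0, q₋₂=1):
  k=0: a=11, p=11, q=1
  k=1: a=3, p=34, q=3
  k=2: a=1, p=45, q=4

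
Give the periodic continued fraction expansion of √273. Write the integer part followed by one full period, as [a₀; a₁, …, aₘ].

[16; 1, 1, 10, 1, 1, 32]

a₀ = ⌊√273⌋ = 16.
With m₀=0, d₀=1 and mₖ₊₁ = dₖaₖ − mₖ, dₖ₊₁ = (n − mₖ₊₁²)/dₖ, aₖ₊₁ = ⌊(a₀+mₖ₊₁)/dₖ₊₁⌋:
  k=1: m=16, d=17, a=1
  k=2: m=1, d=16, a=1
  k=3: m=15, d=3, a=10
  k=4: m=15, d=16, a=1
  k=5: m=1, d=17, a=1
  k=6: m=16, d=1, a=32
d=1 and a=2a₀=32 at k=6, so the next step gives (m, d) = (16, 17) again — its k=1 value — and the period has length 6.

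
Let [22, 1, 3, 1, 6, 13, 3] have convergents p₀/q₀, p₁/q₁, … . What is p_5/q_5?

10189/447

Using pₖ = aₖpₖ₋₁ + pₖ₋₂, qₖ = aₖqₖ₋₁ + qₖ₋₂ (with p₋₁=1, p₋₂=0, q₋₁=0, q₋₂=1):
  k=0: a=22, p=22, q=1
  k=1: a=1, p=23, q=1
  k=2: a=3, p=91, q=4
  k=3: a=1, p=114, q=5
  k=4: a=6, p=775, q=34
  k=5: a=13, p=10189, q=447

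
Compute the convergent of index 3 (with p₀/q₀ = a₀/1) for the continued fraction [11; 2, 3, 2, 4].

Using pₖ = aₖpₖ₋₁ + pₖ₋₂, qₖ = aₖqₖ₋₁ + qₖ₋₂ (with p₋₁=1, p₋₂=0, q₋₁=0, q₋₂=1):
  k=0: a=11, p=11, q=1
  k=1: a=2, p=23, q=2
  k=2: a=3, p=80, q=7
  k=3: a=2, p=183, q=16

183/16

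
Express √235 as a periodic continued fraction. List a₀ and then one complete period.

[15; 3, 30]

a₀ = ⌊√235⌋ = 15.
With m₀=0, d₀=1 and mₖ₊₁ = dₖaₖ − mₖ, dₖ₊₁ = (n − mₖ₊₁²)/dₖ, aₖ₊₁ = ⌊(a₀+mₖ₊₁)/dₖ₊₁⌋:
  k=1: m=15, d=10, a=3
  k=2: m=15, d=1, a=30
d=1 and a=2a₀=30 at k=2, so the next step gives (m, d) = (15, 10) again — its k=1 value — and the period has length 2.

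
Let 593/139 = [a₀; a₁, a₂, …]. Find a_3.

593 = 4·139 + 37   →  a_0 = 4
139 = 3·37 + 28   →  a_1 = 3
37 = 1·28 + 9   →  a_2 = 1
28 = 3·9 + 1   →  a_3 = 3

3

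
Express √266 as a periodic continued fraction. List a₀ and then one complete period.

[16; 3, 4, 3, 32]

a₀ = ⌊√266⌋ = 16.
With m₀=0, d₀=1 and mₖ₊₁ = dₖaₖ − mₖ, dₖ₊₁ = (n − mₖ₊₁²)/dₖ, aₖ₊₁ = ⌊(a₀+mₖ₊₁)/dₖ₊₁⌋:
  k=1: m=16, d=10, a=3
  k=2: m=14, d=7, a=4
  k=3: m=14, d=10, a=3
  k=4: m=16, d=1, a=32
d=1 and a=2a₀=32 at k=4, so the next step gives (m, d) = (16, 10) again — its k=1 value — and the period has length 4.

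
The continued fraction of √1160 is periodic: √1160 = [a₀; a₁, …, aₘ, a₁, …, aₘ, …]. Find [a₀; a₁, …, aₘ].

a₀ = ⌊√1160⌋ = 34.
With m₀=0, d₀=1 and mₖ₊₁ = dₖaₖ − mₖ, dₖ₊₁ = (n − mₖ₊₁²)/dₖ, aₖ₊₁ = ⌊(a₀+mₖ₊₁)/dₖ₊₁⌋:
  k=1: m=34, d=4, a=17
  k=2: m=34, d=1, a=68
d=1 and a=2a₀=68 at k=2, so the next step gives (m, d) = (34, 4) again — its k=1 value — and the period has length 2.

[34; 17, 68]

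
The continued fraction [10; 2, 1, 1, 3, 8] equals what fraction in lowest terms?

1548/149

Using pₖ = aₖpₖ₋₁ + pₖ₋₂ and qₖ = aₖqₖ₋₁ + qₖ₋₂:
  k=0: a=10, p=10, q=1
  k=1: a=2, p=21, q=2
  k=2: a=1, p=31, q=3
  k=3: a=1, p=52, q=5
  k=4: a=3, p=187, q=18
  k=5: a=8, p=1548, q=149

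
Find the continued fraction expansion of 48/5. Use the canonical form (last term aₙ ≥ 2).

48 = 9×5 + 3
5 = 1×3 + 2
3 = 1×2 + 1
2 = 2×1 + 0  (stop)
So 48/5 = [9; 1, 1, 2].

[9; 1, 1, 2]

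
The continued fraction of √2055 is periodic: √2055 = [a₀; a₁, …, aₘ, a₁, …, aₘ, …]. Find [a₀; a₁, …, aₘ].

a₀ = ⌊√2055⌋ = 45.
With m₀=0, d₀=1 and mₖ₊₁ = dₖaₖ − mₖ, dₖ₊₁ = (n − mₖ₊₁²)/dₖ, aₖ₊₁ = ⌊(a₀+mₖ₊₁)/dₖ₊₁⌋:
  k=1: m=45, d=30, a=3
  k=2: m=45, d=1, a=90
d=1 and a=2a₀=90 at k=2, so the next step gives (m, d) = (45, 30) again — its k=1 value — and the period has length 2.

[45; 3, 90]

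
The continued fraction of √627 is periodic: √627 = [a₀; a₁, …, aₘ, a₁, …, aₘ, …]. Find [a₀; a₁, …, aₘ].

a₀ = ⌊√627⌋ = 25.
With m₀=0, d₀=1 and mₖ₊₁ = dₖaₖ − mₖ, dₖ₊₁ = (n − mₖ₊₁²)/dₖ, aₖ₊₁ = ⌊(a₀+mₖ₊₁)/dₖ₊₁⌋:
  k=1: m=25, d=2, a=25
  k=2: m=25, d=1, a=50
d=1 and a=2a₀=50 at k=2, so the next step gives (m, d) = (25, 2) again — its k=1 value — and the period has length 2.

[25; 25, 50]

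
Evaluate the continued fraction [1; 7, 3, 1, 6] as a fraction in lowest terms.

223/196

Using pₖ = aₖpₖ₋₁ + pₖ₋₂ and qₖ = aₖqₖ₋₁ + qₖ₋₂:
  k=0: a=1, p=1, q=1
  k=1: a=7, p=8, q=7
  k=2: a=3, p=25, q=22
  k=3: a=1, p=33, q=29
  k=4: a=6, p=223, q=196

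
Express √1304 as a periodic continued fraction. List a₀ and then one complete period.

[36; 9, 72]

a₀ = ⌊√1304⌋ = 36.
With m₀=0, d₀=1 and mₖ₊₁ = dₖaₖ − mₖ, dₖ₊₁ = (n − mₖ₊₁²)/dₖ, aₖ₊₁ = ⌊(a₀+mₖ₊₁)/dₖ₊₁⌋:
  k=1: m=36, d=8, a=9
  k=2: m=36, d=1, a=72
d=1 and a=2a₀=72 at k=2, so the next step gives (m, d) = (36, 8) again — its k=1 value — and the period has length 2.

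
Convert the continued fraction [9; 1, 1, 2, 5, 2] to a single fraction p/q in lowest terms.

Using pₖ = aₖpₖ₋₁ + pₖ₋₂ and qₖ = aₖqₖ₋₁ + qₖ₋₂:
  k=0: a=9, p=9, q=1
  k=1: a=1, p=10, q=1
  k=2: a=1, p=19, q=2
  k=3: a=2, p=48, q=5
  k=4: a=5, p=259, q=27
  k=5: a=2, p=566, q=59

566/59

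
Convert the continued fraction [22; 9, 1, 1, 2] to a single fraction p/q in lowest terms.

Fold from the inside: start with 2/1.
  1 + 1/2 = 3/2
  1 + 2/3 = 5/3
  9 + 3/5 = 48/5
  22 + 5/48 = 1061/48

1061/48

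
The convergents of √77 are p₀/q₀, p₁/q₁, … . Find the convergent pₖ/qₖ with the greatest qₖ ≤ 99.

√77 = [8; 1, 3, 2, 3, 1, 16, …] (period length 6).
Convergents:
  p_0/q_0 = 8/1
  p_1/q_1 = 9/1
  p_2/q_2 = 35/4
  p_3/q_3 = 79/9
  p_4/q_4 = 272/31
  p_5/q_5 = 351/40
  p_6/q_6 = 5888/671
q_5 = 40 ≤ 99 < 671 = q_6, so the answer is 351/40.

351/40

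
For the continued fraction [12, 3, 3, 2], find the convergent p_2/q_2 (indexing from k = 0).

123/10

Using pₖ = aₖpₖ₋₁ + pₖ₋₂, qₖ = aₖqₖ₋₁ + qₖ₋₂ (with p₋₁=1, p₋₂=0, q₋₁=0, q₋₂=1):
  k=0: a=12, p=12, q=1
  k=1: a=3, p=37, q=3
  k=2: a=3, p=123, q=10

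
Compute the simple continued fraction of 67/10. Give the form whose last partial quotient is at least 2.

[6; 1, 2, 3]

67 = 6*10 + 7
10 = 1*7 + 3
7 = 2*3 + 1
3 = 3*1 + 0  (stop)
So 67/10 = [6; 1, 2, 3].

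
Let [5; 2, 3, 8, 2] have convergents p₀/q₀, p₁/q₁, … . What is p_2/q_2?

38/7

Using pₖ = aₖpₖ₋₁ + pₖ₋₂, qₖ = aₖqₖ₋₁ + qₖ₋₂ (with p₋₁=1, p₋₂=0, q₋₁=0, q₋₂=1):
  k=0: a=5, p=5, q=1
  k=1: a=2, p=11, q=2
  k=2: a=3, p=38, q=7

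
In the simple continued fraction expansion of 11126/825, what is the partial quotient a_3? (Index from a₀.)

2

11126 = 13·825 + 401   →  a_0 = 13
825 = 2·401 + 23   →  a_1 = 2
401 = 17·23 + 10   →  a_2 = 17
23 = 2·10 + 3   →  a_3 = 2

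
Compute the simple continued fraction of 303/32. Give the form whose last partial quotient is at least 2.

[9; 2, 7, 2]

303 = 9×32 + 15
32 = 2×15 + 2
15 = 7×2 + 1
2 = 2×1 + 0  (stop)
So 303/32 = [9; 2, 7, 2].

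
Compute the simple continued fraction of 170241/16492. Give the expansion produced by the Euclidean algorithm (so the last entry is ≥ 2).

[10; 3, 10, 17, 15, 2]

170241 = 10·16492 + 5321
16492 = 3·5321 + 529
5321 = 10·529 + 31
529 = 17·31 + 2
31 = 15·2 + 1
2 = 2·1 + 0  (stop)
So 170241/16492 = [10; 3, 10, 17, 15, 2].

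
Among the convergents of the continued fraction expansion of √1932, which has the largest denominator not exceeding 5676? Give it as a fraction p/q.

85052/1935

√1932 = [43; 1, 20, 1, 86, …] (period length 4).
Convergents:
  p_0/q_0 = 43/1
  p_1/q_1 = 44/1
  p_2/q_2 = 923/21
  p_3/q_3 = 967/22
  p_4/q_4 = 84085/1913
  p_5/q_5 = 85052/1935
  p_6/q_6 = 1785125/40613
q_5 = 1935 ≤ 5676 < 40613 = q_6, so the answer is 85052/1935.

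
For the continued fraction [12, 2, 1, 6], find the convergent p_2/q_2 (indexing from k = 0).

Using pₖ = aₖpₖ₋₁ + pₖ₋₂, qₖ = aₖqₖ₋₁ + qₖ₋₂ (with p₋₁=1, p₋₂=0, q₋₁=0, q₋₂=1):
  k=0: a=12, p=12, q=1
  k=1: a=2, p=25, q=2
  k=2: a=1, p=37, q=3

37/3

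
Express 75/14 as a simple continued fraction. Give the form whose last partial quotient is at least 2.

[5; 2, 1, 4]

75 = 5*14 + 5
14 = 2*5 + 4
5 = 1*4 + 1
4 = 4*1 + 0  (stop)
So 75/14 = [5; 2, 1, 4].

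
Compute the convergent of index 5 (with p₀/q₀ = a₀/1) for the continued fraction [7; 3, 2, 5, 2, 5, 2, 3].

3302/453

Using pₖ = aₖpₖ₋₁ + pₖ₋₂, qₖ = aₖqₖ₋₁ + qₖ₋₂ (with p₋₁=1, p₋₂=0, q₋₁=0, q₋₂=1):
  k=0: a=7, p=7, q=1
  k=1: a=3, p=22, q=3
  k=2: a=2, p=51, q=7
  k=3: a=5, p=277, q=38
  k=4: a=2, p=605, q=83
  k=5: a=5, p=3302, q=453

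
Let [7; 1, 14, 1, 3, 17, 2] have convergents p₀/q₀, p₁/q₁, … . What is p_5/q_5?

Using pₖ = aₖpₖ₋₁ + pₖ₋₂, qₖ = aₖqₖ₋₁ + qₖ₋₂ (with p₋₁=1, p₋₂=0, q₋₁=0, q₋₂=1):
  k=0: a=7, p=7, q=1
  k=1: a=1, p=8, q=1
  k=2: a=14, p=119, q=15
  k=3: a=1, p=127, q=16
  k=4: a=3, p=500, q=63
  k=5: a=17, p=8627, q=1087

8627/1087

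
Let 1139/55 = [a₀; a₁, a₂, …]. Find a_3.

1139 = 20·55 + 39   →  a_0 = 20
55 = 1·39 + 16   →  a_1 = 1
39 = 2·16 + 7   →  a_2 = 2
16 = 2·7 + 2   →  a_3 = 2

2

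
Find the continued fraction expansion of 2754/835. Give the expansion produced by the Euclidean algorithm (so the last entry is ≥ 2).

[3; 3, 2, 1, 4, 1, 6, 2]

2754 = 3·835 + 249
835 = 3·249 + 88
249 = 2·88 + 73
88 = 1·73 + 15
73 = 4·15 + 13
15 = 1·13 + 2
13 = 6·2 + 1
2 = 2·1 + 0  (stop)
So 2754/835 = [3; 3, 2, 1, 4, 1, 6, 2].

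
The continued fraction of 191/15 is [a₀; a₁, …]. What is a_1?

191 = 12·15 + 11   →  a_0 = 12
15 = 1·11 + 4   →  a_1 = 1

1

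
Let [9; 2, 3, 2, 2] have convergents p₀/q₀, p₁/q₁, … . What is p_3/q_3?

Using pₖ = aₖpₖ₋₁ + pₖ₋₂, qₖ = aₖqₖ₋₁ + qₖ₋₂ (with p₋₁=1, p₋₂=0, q₋₁=0, q₋₂=1):
  k=0: a=9, p=9, q=1
  k=1: a=2, p=19, q=2
  k=2: a=3, p=66, q=7
  k=3: a=2, p=151, q=16

151/16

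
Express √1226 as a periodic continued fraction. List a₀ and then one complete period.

a₀ = ⌊√1226⌋ = 35.
With m₀=0, d₀=1 and mₖ₊₁ = dₖaₖ − mₖ, dₖ₊₁ = (n − mₖ₊₁²)/dₖ, aₖ₊₁ = ⌊(a₀+mₖ₊₁)/dₖ₊₁⌋:
  k=1: m=35, d=1, a=70
d=1 and a=2a₀=70 at k=1, so the next step gives (m, d) = (35, 1) again — its k=1 value — and the period has length 1.

[35; 70]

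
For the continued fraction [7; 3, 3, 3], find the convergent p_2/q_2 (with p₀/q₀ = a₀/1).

73/10

Using pₖ = aₖpₖ₋₁ + pₖ₋₂, qₖ = aₖqₖ₋₁ + qₖ₋₂ (with p₋₁=1, p₋₂=0, q₋₁=0, q₋₂=1):
  k=0: a=7, p=7, q=1
  k=1: a=3, p=22, q=3
  k=2: a=3, p=73, q=10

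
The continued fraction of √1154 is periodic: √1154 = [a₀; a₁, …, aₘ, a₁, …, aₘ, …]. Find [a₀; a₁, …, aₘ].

a₀ = ⌊√1154⌋ = 33.
With m₀=0, d₀=1 and mₖ₊₁ = dₖaₖ − mₖ, dₖ₊₁ = (n − mₖ₊₁²)/dₖ, aₖ₊₁ = ⌊(a₀+mₖ₊₁)/dₖ₊₁⌋:
  k=1: m=33, d=65, a=1
  k=2: m=32, d=2, a=32
  k=3: m=32, d=65, a=1
  k=4: m=33, d=1, a=66
d=1 and a=2a₀=66 at k=4, so the next step gives (m, d) = (33, 65) again — its k=1 value — and the period has length 4.

[33; 1, 32, 1, 66]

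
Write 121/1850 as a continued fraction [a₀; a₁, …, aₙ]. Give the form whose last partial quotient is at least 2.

[0; 15, 3, 2, 5, 3]

121 = 0×1850 + 121
1850 = 15×121 + 35
121 = 3×35 + 16
35 = 2×16 + 3
16 = 5×3 + 1
3 = 3×1 + 0  (stop)
So 121/1850 = [0; 15, 3, 2, 5, 3].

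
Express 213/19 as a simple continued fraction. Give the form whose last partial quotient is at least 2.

[11; 4, 1, 3]

213 = 11·19 + 4
19 = 4·4 + 3
4 = 1·3 + 1
3 = 3·1 + 0  (stop)
So 213/19 = [11; 4, 1, 3].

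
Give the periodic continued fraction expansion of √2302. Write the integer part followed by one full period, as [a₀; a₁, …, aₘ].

a₀ = ⌊√2302⌋ = 47.
With m₀=0, d₀=1 and mₖ₊₁ = dₖaₖ − mₖ, dₖ₊₁ = (n − mₖ₊₁²)/dₖ, aₖ₊₁ = ⌊(a₀+mₖ₊₁)/dₖ₊₁⌋:
  k=1: m=47, d=93, a=1
  k=2: m=46, d=2, a=46
  k=3: m=46, d=93, a=1
  k=4: m=47, d=1, a=94
d=1 and a=2a₀=94 at k=4, so the next step gives (m, d) = (47, 93) again — its k=1 value — and the period has length 4.

[47; 1, 46, 1, 94]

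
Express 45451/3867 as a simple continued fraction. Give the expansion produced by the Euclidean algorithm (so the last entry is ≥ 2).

[11; 1, 3, 17, 3, 18]

45451 = 11·3867 + 2914
3867 = 1·2914 + 953
2914 = 3·953 + 55
953 = 17·55 + 18
55 = 3·18 + 1
18 = 18·1 + 0  (stop)
So 45451/3867 = [11; 1, 3, 17, 3, 18].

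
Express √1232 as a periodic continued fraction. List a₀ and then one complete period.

[35; 10, 70]

a₀ = ⌊√1232⌋ = 35.
With m₀=0, d₀=1 and mₖ₊₁ = dₖaₖ − mₖ, dₖ₊₁ = (n − mₖ₊₁²)/dₖ, aₖ₊₁ = ⌊(a₀+mₖ₊₁)/dₖ₊₁⌋:
  k=1: m=35, d=7, a=10
  k=2: m=35, d=1, a=70
d=1 and a=2a₀=70 at k=2, so the next step gives (m, d) = (35, 7) again — its k=1 value — and the period has length 2.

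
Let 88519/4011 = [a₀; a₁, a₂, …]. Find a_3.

88519 = 22·4011 + 277   →  a_0 = 22
4011 = 14·277 + 133   →  a_1 = 14
277 = 2·133 + 11   →  a_2 = 2
133 = 12·11 + 1   →  a_3 = 12

12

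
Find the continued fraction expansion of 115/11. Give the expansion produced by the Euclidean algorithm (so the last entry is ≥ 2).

[10; 2, 5]

115 = 10*11 + 5
11 = 2*5 + 1
5 = 5*1 + 0  (stop)
So 115/11 = [10; 2, 5].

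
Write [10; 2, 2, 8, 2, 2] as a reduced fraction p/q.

2289/220

Using pₖ = aₖpₖ₋₁ + pₖ₋₂ and qₖ = aₖqₖ₋₁ + qₖ₋₂:
  k=0: a=10, p=10, q=1
  k=1: a=2, p=21, q=2
  k=2: a=2, p=52, q=5
  k=3: a=8, p=437, q=42
  k=4: a=2, p=926, q=89
  k=5: a=2, p=2289, q=220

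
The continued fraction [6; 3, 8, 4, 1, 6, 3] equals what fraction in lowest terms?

17324/2741

Using pₖ = aₖpₖ₋₁ + pₖ₋₂ and qₖ = aₖqₖ₋₁ + qₖ₋₂:
  k=0: a=6, p=6, q=1
  k=1: a=3, p=19, q=3
  k=2: a=8, p=158, q=25
  k=3: a=4, p=651, q=103
  k=4: a=1, p=809, q=128
  k=5: a=6, p=5505, q=871
  k=6: a=3, p=17324, q=2741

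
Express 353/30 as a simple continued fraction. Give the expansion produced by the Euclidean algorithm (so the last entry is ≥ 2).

[11; 1, 3, 3, 2]

353 = 11·30 + 23
30 = 1·23 + 7
23 = 3·7 + 2
7 = 3·2 + 1
2 = 2·1 + 0  (stop)
So 353/30 = [11; 1, 3, 3, 2].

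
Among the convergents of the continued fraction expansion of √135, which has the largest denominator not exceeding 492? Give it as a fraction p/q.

√135 = [11; 1, 1, 1, 1, 1, 1, 1, 22, …] (period length 8).
Convergents:
  p_0/q_0 = 11/1
  p_1/q_1 = 12/1
  p_2/q_2 = 23/2
  p_3/q_3 = 35/3
  p_4/q_4 = 58/5
  p_5/q_5 = 93/8
  p_6/q_6 = 151/13
  p_7/q_7 = 244/21
  p_8/q_8 = 5519/475
  p_9/q_9 = 5763/496
q_8 = 475 ≤ 492 < 496 = q_9, so the answer is 5519/475.

5519/475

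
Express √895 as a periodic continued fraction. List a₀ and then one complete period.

a₀ = ⌊√895⌋ = 29.
With m₀=0, d₀=1 and mₖ₊₁ = dₖaₖ − mₖ, dₖ₊₁ = (n − mₖ₊₁²)/dₖ, aₖ₊₁ = ⌊(a₀+mₖ₊₁)/dₖ₊₁⌋:
  k=1: m=29, d=54, a=1
  k=2: m=25, d=5, a=10
  k=3: m=25, d=54, a=1
  k=4: m=29, d=1, a=58
d=1 and a=2a₀=58 at k=4, so the next step gives (m, d) = (29, 54) again — its k=1 value — and the period has length 4.

[29; 1, 10, 1, 58]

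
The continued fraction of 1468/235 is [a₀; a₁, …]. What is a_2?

19

1468 = 6·235 + 58   →  a_0 = 6
235 = 4·58 + 3   →  a_1 = 4
58 = 19·3 + 1   →  a_2 = 19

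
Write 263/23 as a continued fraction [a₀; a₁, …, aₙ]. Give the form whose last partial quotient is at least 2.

263 = 11*23 + 10
23 = 2*10 + 3
10 = 3*3 + 1
3 = 3*1 + 0  (stop)
So 263/23 = [11; 2, 3, 3].

[11; 2, 3, 3]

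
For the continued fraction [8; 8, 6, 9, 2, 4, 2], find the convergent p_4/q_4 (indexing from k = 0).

7692/947

Using pₖ = aₖpₖ₋₁ + pₖ₋₂, qₖ = aₖqₖ₋₁ + qₖ₋₂ (with p₋₁=1, p₋₂=0, q₋₁=0, q₋₂=1):
  k=0: a=8, p=8, q=1
  k=1: a=8, p=65, q=8
  k=2: a=6, p=398, q=49
  k=3: a=9, p=3647, q=449
  k=4: a=2, p=7692, q=947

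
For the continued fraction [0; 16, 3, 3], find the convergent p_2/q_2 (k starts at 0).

3/49

Using pₖ = aₖpₖ₋₁ + pₖ₋₂, qₖ = aₖqₖ₋₁ + qₖ₋₂ (with p₋₁=1, p₋₂=0, q₋₁=0, q₋₂=1):
  k=0: a=0, p=0, q=1
  k=1: a=16, p=1, q=16
  k=2: a=3, p=3, q=49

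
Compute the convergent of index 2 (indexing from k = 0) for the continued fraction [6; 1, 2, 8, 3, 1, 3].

Using pₖ = aₖpₖ₋₁ + pₖ₋₂, qₖ = aₖqₖ₋₁ + qₖ₋₂ (with p₋₁=1, p₋₂=0, q₋₁=0, q₋₂=1):
  k=0: a=6, p=6, q=1
  k=1: a=1, p=7, q=1
  k=2: a=2, p=20, q=3

20/3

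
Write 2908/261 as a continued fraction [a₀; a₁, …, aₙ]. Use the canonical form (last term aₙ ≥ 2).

2908 = 11×261 + 37
261 = 7×37 + 2
37 = 18×2 + 1
2 = 2×1 + 0  (stop)
So 2908/261 = [11; 7, 18, 2].

[11; 7, 18, 2]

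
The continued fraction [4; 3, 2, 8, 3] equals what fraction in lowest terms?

789/184

Fold from the inside: start with 3/1.
  8 + 1/3 = 25/3
  2 + 3/25 = 53/25
  3 + 25/53 = 184/53
  4 + 53/184 = 789/184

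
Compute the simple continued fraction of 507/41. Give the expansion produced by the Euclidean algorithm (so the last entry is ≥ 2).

507 = 12·41 + 15
41 = 2·15 + 11
15 = 1·11 + 4
11 = 2·4 + 3
4 = 1·3 + 1
3 = 3·1 + 0  (stop)
So 507/41 = [12; 2, 1, 2, 1, 3].

[12; 2, 1, 2, 1, 3]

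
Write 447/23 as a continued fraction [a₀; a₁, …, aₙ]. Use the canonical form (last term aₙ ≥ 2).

447 = 19*23 + 10
23 = 2*10 + 3
10 = 3*3 + 1
3 = 3*1 + 0  (stop)
So 447/23 = [19; 2, 3, 3].

[19; 2, 3, 3]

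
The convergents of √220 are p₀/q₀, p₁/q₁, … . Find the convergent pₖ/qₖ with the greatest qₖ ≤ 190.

√220 = [14; 1, 4, 1, 28, …] (period length 4).
Convergents:
  p_0/q_0 = 14/1
  p_1/q_1 = 15/1
  p_2/q_2 = 74/5
  p_3/q_3 = 89/6
  p_4/q_4 = 2566/173
  p_5/q_5 = 2655/179
  p_6/q_6 = 13186/889
q_5 = 179 ≤ 190 < 889 = q_6, so the answer is 2655/179.

2655/179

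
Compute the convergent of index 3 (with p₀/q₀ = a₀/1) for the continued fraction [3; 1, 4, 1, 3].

Using pₖ = aₖpₖ₋₁ + pₖ₋₂, qₖ = aₖqₖ₋₁ + qₖ₋₂ (with p₋₁=1, p₋₂=0, q₋₁=0, q₋₂=1):
  k=0: a=3, p=3, q=1
  k=1: a=1, p=4, q=1
  k=2: a=4, p=19, q=5
  k=3: a=1, p=23, q=6

23/6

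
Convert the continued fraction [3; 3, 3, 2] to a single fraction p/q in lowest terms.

76/23

Using pₖ = aₖpₖ₋₁ + pₖ₋₂ and qₖ = aₖqₖ₋₁ + qₖ₋₂:
  k=0: a=3, p=3, q=1
  k=1: a=3, p=10, q=3
  k=2: a=3, p=33, q=10
  k=3: a=2, p=76, q=23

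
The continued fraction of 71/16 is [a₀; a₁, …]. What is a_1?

71 = 4·16 + 7   →  a_0 = 4
16 = 2·7 + 2   →  a_1 = 2

2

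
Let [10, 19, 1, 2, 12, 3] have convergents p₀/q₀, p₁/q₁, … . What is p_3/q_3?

593/59

Using pₖ = aₖpₖ₋₁ + pₖ₋₂, qₖ = aₖqₖ₋₁ + qₖ₋₂ (with p₋₁=1, p₋₂=0, q₋₁=0, q₋₂=1):
  k=0: a=10, p=10, q=1
  k=1: a=19, p=191, q=19
  k=2: a=1, p=201, q=20
  k=3: a=2, p=593, q=59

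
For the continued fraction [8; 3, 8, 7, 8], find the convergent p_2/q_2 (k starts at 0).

208/25

Using pₖ = aₖpₖ₋₁ + pₖ₋₂, qₖ = aₖqₖ₋₁ + qₖ₋₂ (with p₋₁=1, p₋₂=0, q₋₁=0, q₋₂=1):
  k=0: a=8, p=8, q=1
  k=1: a=3, p=25, q=3
  k=2: a=8, p=208, q=25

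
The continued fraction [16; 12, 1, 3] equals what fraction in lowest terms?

Using pₖ = aₖpₖ₋₁ + pₖ₋₂ and qₖ = aₖqₖ₋₁ + qₖ₋₂:
  k=0: a=16, p=16, q=1
  k=1: a=12, p=193, q=12
  k=2: a=1, p=209, q=13
  k=3: a=3, p=820, q=51

820/51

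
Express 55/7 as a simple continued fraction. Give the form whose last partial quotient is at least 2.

55 = 7×7 + 6
7 = 1×6 + 1
6 = 6×1 + 0  (stop)
So 55/7 = [7; 1, 6].

[7; 1, 6]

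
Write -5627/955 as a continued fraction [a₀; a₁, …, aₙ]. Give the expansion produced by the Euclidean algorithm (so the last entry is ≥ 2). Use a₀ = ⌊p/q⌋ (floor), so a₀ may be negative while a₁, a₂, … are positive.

[-6; 9, 3, 1, 2, 9]

-5627 = -6*955 + 103
955 = 9*103 + 28
103 = 3*28 + 19
28 = 1*19 + 9
19 = 2*9 + 1
9 = 9*1 + 0  (stop)
So -5627/955 = [-6; 9, 3, 1, 2, 9].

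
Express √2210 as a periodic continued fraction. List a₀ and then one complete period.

a₀ = ⌊√2210⌋ = 47.
With m₀=0, d₀=1 and mₖ₊₁ = dₖaₖ − mₖ, dₖ₊₁ = (n − mₖ₊₁²)/dₖ, aₖ₊₁ = ⌊(a₀+mₖ₊₁)/dₖ₊₁⌋:
  k=1: m=47, d=1, a=94
d=1 and a=2a₀=94 at k=1, so the next step gives (m, d) = (47, 1) again — its k=1 value — and the period has length 1.

[47; 94]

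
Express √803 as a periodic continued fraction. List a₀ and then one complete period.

a₀ = ⌊√803⌋ = 28.

[28; 2, 1, 27, 1, 2, 56]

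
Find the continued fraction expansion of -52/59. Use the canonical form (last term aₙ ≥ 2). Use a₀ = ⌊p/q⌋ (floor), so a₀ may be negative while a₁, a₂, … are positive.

[-1; 8, 2, 3]

-52 = -1*59 + 7
59 = 8*7 + 3
7 = 2*3 + 1
3 = 3*1 + 0  (stop)
So -52/59 = [-1; 8, 2, 3].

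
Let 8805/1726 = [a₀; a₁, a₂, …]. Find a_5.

2

8805 = 5·1726 + 175   →  a_0 = 5
1726 = 9·175 + 151   →  a_1 = 9
175 = 1·151 + 24   →  a_2 = 1
151 = 6·24 + 7   →  a_3 = 6
24 = 3·7 + 3   →  a_4 = 3
7 = 2·3 + 1   →  a_5 = 2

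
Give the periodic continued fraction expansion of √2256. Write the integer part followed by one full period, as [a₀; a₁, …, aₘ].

a₀ = ⌊√2256⌋ = 47.
With m₀=0, d₀=1 and mₖ₊₁ = dₖaₖ − mₖ, dₖ₊₁ = (n − mₖ₊₁²)/dₖ, aₖ₊₁ = ⌊(a₀+mₖ₊₁)/dₖ₊₁⌋:
  k=1: m=47, d=47, a=2
  k=2: m=47, d=1, a=94
d=1 and a=2a₀=94 at k=2, so the next step gives (m, d) = (47, 47) again — its k=1 value — and the period has length 2.

[47; 2, 94]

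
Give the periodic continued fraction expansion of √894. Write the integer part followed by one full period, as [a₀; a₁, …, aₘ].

[29; 1, 8, 1, 58]

a₀ = ⌊√894⌋ = 29.
With m₀=0, d₀=1 and mₖ₊₁ = dₖaₖ − mₖ, dₖ₊₁ = (n − mₖ₊₁²)/dₖ, aₖ₊₁ = ⌊(a₀+mₖ₊₁)/dₖ₊₁⌋:
  k=1: m=29, d=53, a=1
  k=2: m=24, d=6, a=8
  k=3: m=24, d=53, a=1
  k=4: m=29, d=1, a=58
d=1 and a=2a₀=58 at k=4, so the next step gives (m, d) = (29, 53) again — its k=1 value — and the period has length 4.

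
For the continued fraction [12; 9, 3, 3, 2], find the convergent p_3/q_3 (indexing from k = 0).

1126/93

Using pₖ = aₖpₖ₋₁ + pₖ₋₂, qₖ = aₖqₖ₋₁ + qₖ₋₂ (with p₋₁=1, p₋₂=0, q₋₁=0, q₋₂=1):
  k=0: a=12, p=12, q=1
  k=1: a=9, p=109, q=9
  k=2: a=3, p=339, q=28
  k=3: a=3, p=1126, q=93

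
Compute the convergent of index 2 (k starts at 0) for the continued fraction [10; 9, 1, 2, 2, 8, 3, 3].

Using pₖ = aₖpₖ₋₁ + pₖ₋₂, qₖ = aₖqₖ₋₁ + qₖ₋₂ (with p₋₁=1, p₋₂=0, q₋₁=0, q₋₂=1):
  k=0: a=10, p=10, q=1
  k=1: a=9, p=91, q=9
  k=2: a=1, p=101, q=10

101/10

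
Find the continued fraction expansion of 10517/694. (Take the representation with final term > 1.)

10517 = 15×694 + 107
694 = 6×107 + 52
107 = 2×52 + 3
52 = 17×3 + 1
3 = 3×1 + 0  (stop)
So 10517/694 = [15; 6, 2, 17, 3].

[15; 6, 2, 17, 3]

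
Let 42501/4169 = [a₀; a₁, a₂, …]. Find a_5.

3

42501 = 10·4169 + 811   →  a_0 = 10
4169 = 5·811 + 114   →  a_1 = 5
811 = 7·114 + 13   →  a_2 = 7
114 = 8·13 + 10   →  a_3 = 8
13 = 1·10 + 3   →  a_4 = 1
10 = 3·3 + 1   →  a_5 = 3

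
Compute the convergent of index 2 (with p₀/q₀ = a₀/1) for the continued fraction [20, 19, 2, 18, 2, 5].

782/39

Using pₖ = aₖpₖ₋₁ + pₖ₋₂, qₖ = aₖqₖ₋₁ + qₖ₋₂ (with p₋₁=1, p₋₂=0, q₋₁=0, q₋₂=1):
  k=0: a=20, p=20, q=1
  k=1: a=19, p=381, q=19
  k=2: a=2, p=782, q=39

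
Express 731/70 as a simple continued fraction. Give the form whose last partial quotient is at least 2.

731 = 10·70 + 31
70 = 2·31 + 8
31 = 3·8 + 7
8 = 1·7 + 1
7 = 7·1 + 0  (stop)
So 731/70 = [10; 2, 3, 1, 7].

[10; 2, 3, 1, 7]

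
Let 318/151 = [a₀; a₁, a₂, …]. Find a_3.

318 = 2·151 + 16   →  a_0 = 2
151 = 9·16 + 7   →  a_1 = 9
16 = 2·7 + 2   →  a_2 = 2
7 = 3·2 + 1   →  a_3 = 3

3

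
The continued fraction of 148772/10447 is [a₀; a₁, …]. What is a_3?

2

148772 = 14·10447 + 2514   →  a_0 = 14
10447 = 4·2514 + 391   →  a_1 = 4
2514 = 6·391 + 168   →  a_2 = 6
391 = 2·168 + 55   →  a_3 = 2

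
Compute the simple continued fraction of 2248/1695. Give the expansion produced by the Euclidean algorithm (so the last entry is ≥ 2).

2248 = 1*1695 + 553
1695 = 3*553 + 36
553 = 15*36 + 13
36 = 2*13 + 10
13 = 1*10 + 3
10 = 3*3 + 1
3 = 3*1 + 0  (stop)
So 2248/1695 = [1; 3, 15, 2, 1, 3, 3].

[1; 3, 15, 2, 1, 3, 3]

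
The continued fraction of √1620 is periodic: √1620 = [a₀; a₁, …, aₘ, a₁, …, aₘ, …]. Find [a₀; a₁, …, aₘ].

a₀ = ⌊√1620⌋ = 40.
With m₀=0, d₀=1 and mₖ₊₁ = dₖaₖ − mₖ, dₖ₊₁ = (n − mₖ₊₁²)/dₖ, aₖ₊₁ = ⌊(a₀+mₖ₊₁)/dₖ₊₁⌋:
  k=1: m=40, d=20, a=4
  k=2: m=40, d=1, a=80
d=1 and a=2a₀=80 at k=2, so the next step gives (m, d) = (40, 20) again — its k=1 value — and the period has length 2.

[40; 4, 80]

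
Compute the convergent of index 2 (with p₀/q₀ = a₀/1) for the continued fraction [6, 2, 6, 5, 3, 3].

Using pₖ = aₖpₖ₋₁ + pₖ₋₂, qₖ = aₖqₖ₋₁ + qₖ₋₂ (with p₋₁=1, p₋₂=0, q₋₁=0, q₋₂=1):
  k=0: a=6, p=6, q=1
  k=1: a=2, p=13, q=2
  k=2: a=6, p=84, q=13

84/13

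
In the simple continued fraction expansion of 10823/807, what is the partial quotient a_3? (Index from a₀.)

10823 = 13·807 + 332   →  a_0 = 13
807 = 2·332 + 143   →  a_1 = 2
332 = 2·143 + 46   →  a_2 = 2
143 = 3·46 + 5   →  a_3 = 3

3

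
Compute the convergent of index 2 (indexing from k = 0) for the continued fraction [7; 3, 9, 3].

205/28

Using pₖ = aₖpₖ₋₁ + pₖ₋₂, qₖ = aₖqₖ₋₁ + qₖ₋₂ (with p₋₁=1, p₋₂=0, q₋₁=0, q₋₂=1):
  k=0: a=7, p=7, q=1
  k=1: a=3, p=22, q=3
  k=2: a=9, p=205, q=28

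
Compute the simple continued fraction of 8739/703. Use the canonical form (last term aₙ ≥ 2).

[12; 2, 3, 8, 12]

8739 = 12×703 + 303
703 = 2×303 + 97
303 = 3×97 + 12
97 = 8×12 + 1
12 = 12×1 + 0  (stop)
So 8739/703 = [12; 2, 3, 8, 12].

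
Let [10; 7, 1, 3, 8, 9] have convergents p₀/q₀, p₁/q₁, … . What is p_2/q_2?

81/8

Using pₖ = aₖpₖ₋₁ + pₖ₋₂, qₖ = aₖqₖ₋₁ + qₖ₋₂ (with p₋₁=1, p₋₂=0, q₋₁=0, q₋₂=1):
  k=0: a=10, p=10, q=1
  k=1: a=7, p=71, q=7
  k=2: a=1, p=81, q=8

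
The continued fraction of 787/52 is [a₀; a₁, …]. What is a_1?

7

787 = 15·52 + 7   →  a_0 = 15
52 = 7·7 + 3   →  a_1 = 7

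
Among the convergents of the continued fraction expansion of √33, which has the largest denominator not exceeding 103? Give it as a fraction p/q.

√33 = [5; 1, 2, 1, 10, …] (period length 4).
Convergents:
  p_0/q_0 = 5/1
  p_1/q_1 = 6/1
  p_2/q_2 = 17/3
  p_3/q_3 = 23/4
  p_4/q_4 = 247/43
  p_5/q_5 = 270/47
  p_6/q_6 = 787/137
q_5 = 47 ≤ 103 < 137 = q_6, so the answer is 270/47.

270/47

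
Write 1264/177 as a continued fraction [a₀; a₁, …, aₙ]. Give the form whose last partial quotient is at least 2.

[7; 7, 12, 2]

1264 = 7×177 + 25
177 = 7×25 + 2
25 = 12×2 + 1
2 = 2×1 + 0  (stop)
So 1264/177 = [7; 7, 12, 2].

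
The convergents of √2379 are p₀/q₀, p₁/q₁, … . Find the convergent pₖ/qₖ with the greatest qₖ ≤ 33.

1512/31

√2379 = [48; 1, 3, 2, 3, 1, 96, …] (period length 6).
Convergents:
  p_0/q_0 = 48/1
  p_1/q_1 = 49/1
  p_2/q_2 = 195/4
  p_3/q_3 = 439/9
  p_4/q_4 = 1512/31
  p_5/q_5 = 1951/40
q_4 = 31 ≤ 33 < 40 = q_5, so the answer is 1512/31.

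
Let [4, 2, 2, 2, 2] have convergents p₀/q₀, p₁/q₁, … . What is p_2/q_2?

22/5

Using pₖ = aₖpₖ₋₁ + pₖ₋₂, qₖ = aₖqₖ₋₁ + qₖ₋₂ (with p₋₁=1, p₋₂=0, q₋₁=0, q₋₂=1):
  k=0: a=4, p=4, q=1
  k=1: a=2, p=9, q=2
  k=2: a=2, p=22, q=5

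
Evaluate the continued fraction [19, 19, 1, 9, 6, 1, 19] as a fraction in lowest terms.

534569/28061

Fold from the inside: start with 19/1.
  1 + 1/19 = 20/19
  6 + 19/20 = 139/20
  9 + 20/139 = 1271/139
  1 + 139/1271 = 1410/1271
  19 + 1271/1410 = 28061/1410
  19 + 1410/28061 = 534569/28061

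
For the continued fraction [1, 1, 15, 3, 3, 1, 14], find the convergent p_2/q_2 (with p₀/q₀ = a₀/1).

Using pₖ = aₖpₖ₋₁ + pₖ₋₂, qₖ = aₖqₖ₋₁ + qₖ₋₂ (with p₋₁=1, p₋₂=0, q₋₁=0, q₋₂=1):
  k=0: a=1, p=1, q=1
  k=1: a=1, p=2, q=1
  k=2: a=15, p=31, q=16

31/16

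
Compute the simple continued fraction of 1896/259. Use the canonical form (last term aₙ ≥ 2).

1896 = 7*259 + 83
259 = 3*83 + 10
83 = 8*10 + 3
10 = 3*3 + 1
3 = 3*1 + 0  (stop)
So 1896/259 = [7; 3, 8, 3, 3].

[7; 3, 8, 3, 3]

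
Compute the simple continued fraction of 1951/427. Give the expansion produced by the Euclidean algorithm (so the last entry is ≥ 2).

[4; 1, 1, 3, 8, 2, 3]

1951 = 4*427 + 243
427 = 1*243 + 184
243 = 1*184 + 59
184 = 3*59 + 7
59 = 8*7 + 3
7 = 2*3 + 1
3 = 3*1 + 0  (stop)
So 1951/427 = [4; 1, 1, 3, 8, 2, 3].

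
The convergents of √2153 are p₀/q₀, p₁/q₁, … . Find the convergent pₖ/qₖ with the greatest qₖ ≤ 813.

√2153 = [46; 2, 2, 92, …] (period length 3).
Convergents:
  p_0/q_0 = 46/1
  p_1/q_1 = 93/2
  p_2/q_2 = 232/5
  p_3/q_3 = 21437/462
  p_4/q_4 = 43106/929
q_3 = 462 ≤ 813 < 929 = q_4, so the answer is 21437/462.

21437/462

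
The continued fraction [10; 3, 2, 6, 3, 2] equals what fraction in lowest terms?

Fold from the inside: start with 2/1.
  3 + 1/2 = 7/2
  6 + 2/7 = 44/7
  2 + 7/44 = 95/44
  3 + 44/95 = 329/95
  10 + 95/329 = 3385/329

3385/329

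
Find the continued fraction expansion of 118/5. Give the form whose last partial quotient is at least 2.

[23; 1, 1, 2]

118 = 23·5 + 3
5 = 1·3 + 2
3 = 1·2 + 1
2 = 2·1 + 0  (stop)
So 118/5 = [23; 1, 1, 2].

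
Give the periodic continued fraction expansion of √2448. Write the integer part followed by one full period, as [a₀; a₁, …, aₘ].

[49; 2, 10, 2, 98]

a₀ = ⌊√2448⌋ = 49.
With m₀=0, d₀=1 and mₖ₊₁ = dₖaₖ − mₖ, dₖ₊₁ = (n − mₖ₊₁²)/dₖ, aₖ₊₁ = ⌊(a₀+mₖ₊₁)/dₖ₊₁⌋:
  k=1: m=49, d=47, a=2
  k=2: m=45, d=9, a=10
  k=3: m=45, d=47, a=2
  k=4: m=49, d=1, a=98
d=1 and a=2a₀=98 at k=4, so the next step gives (m, d) = (49, 47) again — its k=1 value — and the period has length 4.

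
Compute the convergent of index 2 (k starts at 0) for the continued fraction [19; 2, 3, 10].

Using pₖ = aₖpₖ₋₁ + pₖ₋₂, qₖ = aₖqₖ₋₁ + qₖ₋₂ (with p₋₁=1, p₋₂=0, q₋₁=0, q₋₂=1):
  k=0: a=19, p=19, q=1
  k=1: a=2, p=39, q=2
  k=2: a=3, p=136, q=7

136/7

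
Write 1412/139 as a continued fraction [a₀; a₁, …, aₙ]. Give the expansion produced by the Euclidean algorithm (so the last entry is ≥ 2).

[10; 6, 3, 7]

1412 = 10·139 + 22
139 = 6·22 + 7
22 = 3·7 + 1
7 = 7·1 + 0  (stop)
So 1412/139 = [10; 6, 3, 7].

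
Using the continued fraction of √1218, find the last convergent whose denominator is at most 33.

√1218 = [34; 1, 8, 1, 68, …] (period length 4).
Convergents:
  p_0/q_0 = 34/1
  p_1/q_1 = 35/1
  p_2/q_2 = 314/9
  p_3/q_3 = 349/10
  p_4/q_4 = 24046/689
q_3 = 10 ≤ 33 < 689 = q_4, so the answer is 349/10.

349/10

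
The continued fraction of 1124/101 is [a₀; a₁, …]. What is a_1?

7

1124 = 11·101 + 13   →  a_0 = 11
101 = 7·13 + 10   →  a_1 = 7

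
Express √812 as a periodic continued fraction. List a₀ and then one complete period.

a₀ = ⌊√812⌋ = 28.
With m₀=0, d₀=1 and mₖ₊₁ = dₖaₖ − mₖ, dₖ₊₁ = (n − mₖ₊₁²)/dₖ, aₖ₊₁ = ⌊(a₀+mₖ₊₁)/dₖ₊₁⌋:
  k=1: m=28, d=28, a=2
  k=2: m=28, d=1, a=56
d=1 and a=2a₀=56 at k=2, so the next step gives (m, d) = (28, 28) again — its k=1 value — and the period has length 2.

[28; 2, 56]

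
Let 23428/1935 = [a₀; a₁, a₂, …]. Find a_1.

9

23428 = 12·1935 + 208   →  a_0 = 12
1935 = 9·208 + 63   →  a_1 = 9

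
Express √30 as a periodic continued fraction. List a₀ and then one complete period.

a₀ = ⌊√30⌋ = 5.
With m₀=0, d₀=1 and mₖ₊₁ = dₖaₖ − mₖ, dₖ₊₁ = (n − mₖ₊₁²)/dₖ, aₖ₊₁ = ⌊(a₀+mₖ₊₁)/dₖ₊₁⌋:
  k=1: m=5, d=5, a=2
  k=2: m=5, d=1, a=10
d=1 and a=2a₀=10 at k=2, so the next step gives (m, d) = (5, 5) again — its k=1 value — and the period has length 2.

[5; 2, 10]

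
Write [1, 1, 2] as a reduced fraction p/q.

Fold from the inside: start with 2/1.
  1 + 1/2 = 3/2
  1 + 2/3 = 5/3

5/3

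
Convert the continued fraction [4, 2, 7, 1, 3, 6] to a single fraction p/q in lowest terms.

1846/413

Fold from the inside: start with 6/1.
  3 + 1/6 = 19/6
  1 + 6/19 = 25/19
  7 + 19/25 = 194/25
  2 + 25/194 = 413/194
  4 + 194/413 = 1846/413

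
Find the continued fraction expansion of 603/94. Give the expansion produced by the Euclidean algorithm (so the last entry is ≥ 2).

603 = 6·94 + 39
94 = 2·39 + 16
39 = 2·16 + 7
16 = 2·7 + 2
7 = 3·2 + 1
2 = 2·1 + 0  (stop)
So 603/94 = [6; 2, 2, 2, 3, 2].

[6; 2, 2, 2, 3, 2]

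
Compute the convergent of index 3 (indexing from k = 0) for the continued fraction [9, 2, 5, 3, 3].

331/35

Using pₖ = aₖpₖ₋₁ + pₖ₋₂, qₖ = aₖqₖ₋₁ + qₖ₋₂ (with p₋₁=1, p₋₂=0, q₋₁=0, q₋₂=1):
  k=0: a=9, p=9, q=1
  k=1: a=2, p=19, q=2
  k=2: a=5, p=104, q=11
  k=3: a=3, p=331, q=35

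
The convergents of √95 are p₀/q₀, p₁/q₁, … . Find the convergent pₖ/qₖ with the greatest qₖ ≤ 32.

√95 = [9; 1, 2, 1, 18, …] (period length 4).
Convergents:
  p_0/q_0 = 9/1
  p_1/q_1 = 10/1
  p_2/q_2 = 29/3
  p_3/q_3 = 39/4
  p_4/q_4 = 731/75
q_3 = 4 ≤ 32 < 75 = q_4, so the answer is 39/4.

39/4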